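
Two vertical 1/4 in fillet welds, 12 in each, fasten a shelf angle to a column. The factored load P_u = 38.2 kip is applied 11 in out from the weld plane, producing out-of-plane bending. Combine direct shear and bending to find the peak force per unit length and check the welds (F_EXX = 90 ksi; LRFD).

L_w = 2 × 12 = 24 in; section modulus (unit throat) S = 2 × L²/6 = 48 in².
Direct shear f_v = P/L_w = 38.2/24 = 1.592 kip/in.
Moment M = P × e = 38.2 × 11 = 420.2 kip·in; bending f_b = M/S = 8.754 kip/in.
f_max = √(f_v² + f_b²) = √(1.592² + 8.754²) = 8.898 kip/in.
φr_n = 0.75 × 0.6 × 90 × (0.707 × 0.25) = 7.158 kip/in → NOT adequate.

f_max ≈ 8.9 kip/in; NOT adequate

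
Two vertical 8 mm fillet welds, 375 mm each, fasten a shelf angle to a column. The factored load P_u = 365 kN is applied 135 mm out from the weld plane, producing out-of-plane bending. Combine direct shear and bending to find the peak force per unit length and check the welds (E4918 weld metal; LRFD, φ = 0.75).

f_max ≈ 1160 N/mm; adequate

E49XX → F_EXX = 490 MPa.
L_w = 2 × 375 = 750 mm; section modulus (unit throat) S = 2 × L²/6 = 46880 mm².
Direct shear f_v = P/L_w = 365×10³/750 = 486.7 N/mm.
Moment M = P × e = 365×10³ × 135 = 49275000 N·mm; bending f_b = M/S = 1051 N/mm.
f_max = √(f_v² + f_b²) = √(486.7² + 1051²) = 1158 N/mm.
φr_n = 0.75 × 0.6 × 490 × (0.707 × 8) = 1247 N/mm → adequate.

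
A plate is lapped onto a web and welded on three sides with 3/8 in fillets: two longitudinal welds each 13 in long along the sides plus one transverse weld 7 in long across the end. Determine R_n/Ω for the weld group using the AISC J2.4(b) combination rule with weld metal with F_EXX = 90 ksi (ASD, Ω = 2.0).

R_n/Ω ≈ 236 kip

t_e = 0.707 × 0.375 = 0.2651 in.
R_nwl = 0.6 × 90 × 0.2651 × 26 = 372.2 kip (longitudinal, 2 welds).
R_nwt = 0.6 × 90 × 0.2651 × 7 = 100.2 kip (transverse, base value).
(i) R_nwl + R_nwt = 472.5 kip; (ii) 0.85 R_nwl + 1.5 R_nwt = 466.7 kip.
R_n = max = 472.5 kip [governs: (i)]; R_n/Ω = 236.2 kip.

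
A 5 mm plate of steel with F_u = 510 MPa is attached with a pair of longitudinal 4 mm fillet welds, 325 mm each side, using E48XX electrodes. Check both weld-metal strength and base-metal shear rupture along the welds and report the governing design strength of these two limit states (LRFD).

E48XX → F_EXX = 480 MPa.
t_e = 0.707 × 4 = 2.828 mm; L = 650 mm.
Weld metal: φR_n = 0.75 × 0.6 × 480 × 2.828 × 650 × 10⁻³ = 397.1 kN.
Base metal (shear rupture): φR_n = 0.75 × 0.6 × 510 × 5 × 650 × 10⁻³ = 745.9 kN.
Governing: weld metal.

φR_n ≈ 397 kN (weld metal governs)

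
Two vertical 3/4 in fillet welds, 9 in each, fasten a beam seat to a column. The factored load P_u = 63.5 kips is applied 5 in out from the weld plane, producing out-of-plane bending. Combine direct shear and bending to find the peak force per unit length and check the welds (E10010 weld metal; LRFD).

E100XX → F_EXX = 100 ksi.
L_w = 2 × 9 = 18 in; section modulus (unit throat) S = 2 × L²/6 = 27 in².
Direct shear f_v = P/L_w = 63.5/18 = 3.528 kip/in.
Moment M = P × e = 63.5 × 5 = 317.5 kip·in; bending f_b = M/S = 11.76 kip/in.
f_max = √(f_v² + f_b²) = √(3.528² + 11.76²) = 12.28 kip/in.
φr_n = 0.75 × 0.6 × 100 × (0.707 × 0.75) = 23.86 kip/in → adequate.

f_max ≈ 12.3 kip/in; adequate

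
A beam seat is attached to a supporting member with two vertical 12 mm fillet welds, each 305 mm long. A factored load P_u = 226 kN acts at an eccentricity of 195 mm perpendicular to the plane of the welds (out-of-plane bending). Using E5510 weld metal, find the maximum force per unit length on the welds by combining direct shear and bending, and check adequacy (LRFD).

E55XX → F_EXX = 550 MPa.
L_w = 2 × 305 = 610 mm; section modulus (unit throat) S = 2 × L²/6 = 31010 mm².
Direct shear f_v = P/L_w = 226×10³/610 = 370.5 N/mm.
Moment M = P × e = 226×10³ × 195 = 44070000 N·mm; bending f_b = M/S = 1421 N/mm.
f_max = √(f_v² + f_b²) = √(370.5² + 1421²) = 1469 N/mm.
φr_n = 0.75 × 0.6 × 550 × (0.707 × 12) = 2100 N/mm → adequate.

f_max ≈ 1470 N/mm; adequate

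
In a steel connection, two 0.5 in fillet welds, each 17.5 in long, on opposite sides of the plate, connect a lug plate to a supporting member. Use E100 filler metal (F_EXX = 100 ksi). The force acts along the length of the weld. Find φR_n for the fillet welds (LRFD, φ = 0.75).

Effective throat t_e = 0.707 × 0.5 = 0.3535 in.
Total length L = 35 in; A_we = 0.3535 × 35 = 12.37 in².
F_nw = 0.6 F_EXX = 0.6 × 100 = 60 ksi.
φR_n = 0.75 × 60 × 12.37 = 556.8 kips.

φR_n ≈ 557 kips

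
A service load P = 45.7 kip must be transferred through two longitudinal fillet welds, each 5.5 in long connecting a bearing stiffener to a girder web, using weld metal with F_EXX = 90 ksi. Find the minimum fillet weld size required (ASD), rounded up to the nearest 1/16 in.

Total weld length L = 11 in.
Required throat t_e = P × Ω / (0.6 F_EXX × L) = 45.7 × 2.0 / (0.6 × 90 × 11) = 0.1539 in.
Required leg w = t_e / 0.707 = 0.2176 in → use 1/4 in.

w = 1/4 in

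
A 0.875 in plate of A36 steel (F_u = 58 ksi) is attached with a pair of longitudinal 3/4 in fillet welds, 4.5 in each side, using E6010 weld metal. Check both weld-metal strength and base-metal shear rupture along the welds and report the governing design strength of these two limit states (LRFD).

φR_n ≈ 129 kip (weld metal governs)

E60XX → F_EXX = 60 ksi.
t_e = 0.707 × 0.75 = 0.5302 in; L = 9 in.
Weld metal: φR_n = 0.75 × 0.6 × 60 × 0.5302 × 9 = 128.9 kip.
Base metal (shear rupture): φR_n = 0.75 × 0.6 × 58 × 0.875 × 9 = 205.5 kip.
Governing: weld metal.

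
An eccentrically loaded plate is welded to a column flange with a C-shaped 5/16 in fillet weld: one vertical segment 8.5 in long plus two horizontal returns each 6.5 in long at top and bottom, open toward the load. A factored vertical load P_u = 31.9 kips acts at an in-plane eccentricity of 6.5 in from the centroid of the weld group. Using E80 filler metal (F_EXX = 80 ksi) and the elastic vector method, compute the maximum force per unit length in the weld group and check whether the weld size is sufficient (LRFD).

Total weld length L_w = 21.5 in. Treat welds as unit-width lines.
Centroid: x̄ = 2×6.5×3.25 / 21.5 = 1.965 in from the vertical weld.
Polar moment about centroid: J = I_x + I_y = [8.5³/12 + 2×6.5×4.25²] + [8.5×1.965² + 2(6.5³/12 + 6.5×1.285²)] = 386 in³.
Direct shear f_v = P/L_w = 31.9 / 21.5 = 1.484 kip/in (vertical).
Torsion M = P·e = 31.9 × 6.5 = 207.35 kip·in.
Critical point at (x, y) = (4.535, 4.25) from centroid. f_tx = M·y/J = 2.283 kip/in; f_ty = M·x/J = 2.436 kip/in.
Resultant f_max = √[f_tx² + (f_v + f_ty)²] = √[2.283² + (1.484 + 2.436)²] = 4.536 kip/in.
Capacity per unit length: φr_n = 0.75 × 0.6 × 80 × (0.707 × 0.3125) = 7.954 kip/in.
4.536 ≤ 7.954 → adequate.

f_max ≈ 4.54 kip/in; adequate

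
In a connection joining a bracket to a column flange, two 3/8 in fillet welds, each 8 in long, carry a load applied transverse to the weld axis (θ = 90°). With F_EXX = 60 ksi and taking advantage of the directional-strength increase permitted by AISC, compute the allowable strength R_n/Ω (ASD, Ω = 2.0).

R_n/Ω ≈ 115 kips

t_e = 0.707 × 0.375 = 0.2651 in; A_we = 0.2651 × 16 = 4.242 in².
Directional factor: 1.0 + 0.5 sin^1.5(90°) = 1.5.
F_nw = 0.6 × 60 × 1.5 = 54 ksi.
R_n/Ω = (54 × 4.242) / 2.0 = 114.5 kips.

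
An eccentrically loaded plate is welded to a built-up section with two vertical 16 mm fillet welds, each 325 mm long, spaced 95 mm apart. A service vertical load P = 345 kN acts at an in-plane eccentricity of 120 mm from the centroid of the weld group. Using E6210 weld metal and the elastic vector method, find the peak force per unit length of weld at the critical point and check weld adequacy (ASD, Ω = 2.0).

E62XX → F_EXX = 620 MPa.
Total weld length L_w = 650 mm. Treat welds as unit-width lines.
Polar moment about centroid: J = 2[d³/12 + d(b/2)²] = 2[325³/12 + 325×47.5²] = 7188000 mm³.
Direct shear f_v = P/L_w = 345×10³ / 650 = 530.8 N/mm (vertical).
Torsion M = P·e = 345×10³ × 120 = 41400000 N·mm.
Critical point at (x, y) = (47.5, 162.5) from centroid. f_tx = M·y/J = 935.9 N/mm; f_ty = M·x/J = 273.6 N/mm.
Resultant f_max = √[f_tx² + (f_v + f_ty)²] = √[935.9² + (530.8 + 273.6)²] = 1234 N/mm.
Capacity per unit length: r_n/Ω = (1/2.0) × 0.6 × 620 × (0.707 × 16) = 2104 N/mm.
1234 ≤ 2104 → adequate.

f_max ≈ 1230 N/mm; adequate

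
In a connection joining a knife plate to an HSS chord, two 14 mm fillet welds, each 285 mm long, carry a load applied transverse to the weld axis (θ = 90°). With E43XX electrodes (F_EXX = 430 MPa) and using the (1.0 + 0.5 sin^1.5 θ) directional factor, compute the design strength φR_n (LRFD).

t_e = 0.707 × 14 = 9.898 mm; A_we = 9.898 × 570 = 5642 mm².
Directional factor: 1.0 + 0.5 sin^1.5(90°) = 1.5.
F_nw = 0.6 × 430 × 1.5 = 387 MPa.
φR_n = 0.75 × 387 × 5642 × 10⁻³ = 1638 kN.

φR_n ≈ 1640 kN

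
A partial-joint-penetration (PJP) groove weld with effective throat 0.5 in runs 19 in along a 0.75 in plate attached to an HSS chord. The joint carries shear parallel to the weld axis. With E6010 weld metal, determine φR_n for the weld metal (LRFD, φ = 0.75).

E60XX → F_EXX = 60 ksi.
Effective throat (given) t_e = 0.5 in.
A_we = 0.5 × 19 = 9.5 in².
F_nw = 0.6 F_EXX = 36 ksi.
φR_n = 0.75 × 36 × 9.5 = 256.5 kips.

φR_n ≈ 256 kips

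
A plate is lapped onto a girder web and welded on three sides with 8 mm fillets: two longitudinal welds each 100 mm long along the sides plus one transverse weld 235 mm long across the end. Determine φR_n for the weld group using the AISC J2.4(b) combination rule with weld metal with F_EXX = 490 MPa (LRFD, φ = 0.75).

t_e = 0.707 × 8 = 5.656 mm.
R_nwl = 0.6 × 490 × 5.656 × 200 × 10⁻³ = 332.6 kN (longitudinal, 2 welds).
R_nwt = 0.6 × 490 × 5.656 × 235 × 10⁻³ = 390.8 kN (transverse, base value).
(i) R_nwl + R_nwt = 723.3 kN; (ii) 0.85 R_nwl + 1.5 R_nwt = 868.8 kN.
R_n = max = 868.8 kN [governs: (ii)]; φR_n = 651.6 kN.

φR_n ≈ 652 kN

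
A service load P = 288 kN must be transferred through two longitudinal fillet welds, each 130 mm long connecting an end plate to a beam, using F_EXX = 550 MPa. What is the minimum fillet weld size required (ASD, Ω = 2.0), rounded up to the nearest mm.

w = 10 mm

Total weld length L = 260 mm.
Required throat t_e = P × Ω / (0.6 F_EXX × L) = 288 × 2.0 / (0.6 × 550 × 260 × 10⁻³) = 6.713 mm.
Required leg w = t_e / 0.707 = 9.495 mm → use 10 mm.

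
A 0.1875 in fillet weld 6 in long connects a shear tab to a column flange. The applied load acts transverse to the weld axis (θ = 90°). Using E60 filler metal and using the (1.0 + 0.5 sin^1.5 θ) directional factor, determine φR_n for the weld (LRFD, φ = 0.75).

φR_n ≈ 32.2 kips

E60XX → F_EXX = 60 ksi.
t_e = 0.707 × 0.1875 = 0.1326 in; A_we = 0.1326 × 6 = 0.7954 in².
Directional factor: 1.0 + 0.5 sin^1.5(90°) = 1.5.
F_nw = 0.6 × 60 × 1.5 = 54 ksi.
φR_n = 0.75 × 54 × 0.7954 = 32.21 kips.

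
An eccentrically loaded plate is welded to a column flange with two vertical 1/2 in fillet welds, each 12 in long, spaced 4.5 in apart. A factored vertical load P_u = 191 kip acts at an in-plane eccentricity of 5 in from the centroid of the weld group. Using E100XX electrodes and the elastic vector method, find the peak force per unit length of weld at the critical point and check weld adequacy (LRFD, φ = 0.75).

f_max ≈ 19.2 kip/in; NOT adequate

E100XX → F_EXX = 100 ksi.
Total weld length L_w = 24 in. Treat welds as unit-width lines.
Polar moment about centroid: J = 2[d³/12 + d(b/2)²] = 2[12³/12 + 12×2.25²] = 409.5 in³.
Direct shear f_v = P/L_w = 191 / 24 = 7.958 kip/in (vertical).
Torsion M = P·e = 191 × 5 = 955 kip·in.
Critical point at (x, y) = (2.25, 6) from centroid. f_tx = M·y/J = 13.99 kip/in; f_ty = M·x/J = 5.247 kip/in.
Resultant f_max = √[f_tx² + (f_v + f_ty)²] = √[13.99² + (7.958 + 5.247)²] = 19.24 kip/in.
Capacity per unit length: φr_n = 0.75 × 0.6 × 100 × (0.707 × 0.5) = 15.91 kip/in.
19.24 > 15.91 → NOT adequate.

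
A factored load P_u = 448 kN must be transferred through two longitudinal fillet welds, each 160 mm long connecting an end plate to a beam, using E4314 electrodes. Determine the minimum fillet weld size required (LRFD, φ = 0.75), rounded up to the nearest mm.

w = 11 mm

E43XX → F_EXX = 430 MPa.
Total weld length L = 320 mm.
Required throat t_e = P_u / (φ × 0.6 F_EXX × L) = 448 / (0.75 × 0.6 × 430 × 320 × 10⁻³) = 7.235 mm.
Required leg w = t_e / 0.707 = 10.23 mm → use 11 mm.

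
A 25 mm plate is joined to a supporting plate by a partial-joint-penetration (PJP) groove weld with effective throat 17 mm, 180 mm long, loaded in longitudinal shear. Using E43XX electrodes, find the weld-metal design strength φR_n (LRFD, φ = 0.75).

E43XX → F_EXX = 430 MPa.
Effective throat (given) t_e = 17 mm.
A_we = 17 × 180 = 3060 mm².
F_nw = 0.6 F_EXX = 258 MPa.
φR_n = 0.75 × 258 × 3060 × 10⁻³ = 592.1 kN.

φR_n ≈ 592 kN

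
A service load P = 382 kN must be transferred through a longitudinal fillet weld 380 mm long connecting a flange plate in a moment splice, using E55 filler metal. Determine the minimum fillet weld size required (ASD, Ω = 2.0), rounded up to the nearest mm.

E55XX → F_EXX = 550 MPa.
Total weld length L = 380 mm.
Required throat t_e = P × Ω / (0.6 F_EXX × L) = 382 × 2.0 / (0.6 × 550 × 380 × 10⁻³) = 6.093 mm.
Required leg w = t_e / 0.707 = 8.617 mm → use 9 mm.

w = 9 mm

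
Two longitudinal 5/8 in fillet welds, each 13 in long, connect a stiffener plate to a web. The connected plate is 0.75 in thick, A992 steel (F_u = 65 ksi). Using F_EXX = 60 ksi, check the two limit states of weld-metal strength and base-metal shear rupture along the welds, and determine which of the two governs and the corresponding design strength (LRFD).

φR_n ≈ 310 kips (weld metal governs)

t_e = 0.707 × 0.625 = 0.4419 in; L = 26 in.
Weld metal: φR_n = 0.75 × 0.6 × 60 × 0.4419 × 26 = 310.2 kips.
Base metal (shear rupture): φR_n = 0.75 × 0.6 × 65 × 0.75 × 26 = 570.4 kips.
Governing: weld metal.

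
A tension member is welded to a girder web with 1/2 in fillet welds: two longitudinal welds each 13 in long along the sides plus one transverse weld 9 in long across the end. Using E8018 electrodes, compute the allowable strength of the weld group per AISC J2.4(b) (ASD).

E80XX → F_EXX = 80 ksi.
t_e = 0.707 × 0.5 = 0.3535 in.
R_nwl = 0.6 × 80 × 0.3535 × 26 = 441.2 kips (longitudinal, 2 welds).
R_nwt = 0.6 × 80 × 0.3535 × 9 = 152.7 kips (transverse, base value).
(i) R_nwl + R_nwt = 593.9 kips; (ii) 0.85 R_nwl + 1.5 R_nwt = 604.1 kips.
R_n = max = 604.1 kips [governs: (ii)]; R_n/Ω = 302 kips.

R_n/Ω ≈ 302 kips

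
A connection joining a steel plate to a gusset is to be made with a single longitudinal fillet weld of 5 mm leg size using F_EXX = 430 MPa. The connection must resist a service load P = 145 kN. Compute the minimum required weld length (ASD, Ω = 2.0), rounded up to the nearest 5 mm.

L = 320 mm

Throat t_e = 0.707 × 5 = 3.535 mm.
r_n/Ω = (0.6 × 430 × 3.535) / 2.0 = 456 N/mm = 0.456 kN/mm.
L_req = P / (r_n/Ω) = 145 / 0.456 = 318 mm total.
Round up → use L = 320 mm.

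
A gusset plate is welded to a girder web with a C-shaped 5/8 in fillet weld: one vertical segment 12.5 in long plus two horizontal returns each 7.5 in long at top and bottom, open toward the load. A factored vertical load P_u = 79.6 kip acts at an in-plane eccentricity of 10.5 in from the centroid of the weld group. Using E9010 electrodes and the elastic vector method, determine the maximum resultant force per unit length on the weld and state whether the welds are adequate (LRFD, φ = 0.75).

E90XX → F_EXX = 90 ksi.
Total weld length L_w = 27.5 in. Treat welds as unit-width lines.
Centroid: x̄ = 2×7.5×3.75 / 27.5 = 2.045 in from the vertical weld.
Polar moment about centroid: J = I_x + I_y = [12.5³/12 + 2×7.5×6.25²] + [12.5×2.045² + 2(7.5³/12 + 7.5×1.705²)] = 914.9 in³.
Direct shear f_v = P/L_w = 79.6 / 27.5 = 2.895 kip/in (vertical).
Torsion M = P·e = 79.6 × 10.5 = 835.8 kip·in.
Critical point at (x, y) = (5.455, 6.25) from centroid. f_tx = M·y/J = 5.71 kip/in; f_ty = M·x/J = 4.983 kip/in.
Resultant f_max = √[f_tx² + (f_v + f_ty)²] = √[5.71² + (2.895 + 4.983)²] = 9.729 kip/in.
Capacity per unit length: φr_n = 0.75 × 0.6 × 90 × (0.707 × 0.625) = 17.9 kip/in.
9.729 ≤ 17.9 → adequate.

f_max ≈ 9.73 kip/in; adequate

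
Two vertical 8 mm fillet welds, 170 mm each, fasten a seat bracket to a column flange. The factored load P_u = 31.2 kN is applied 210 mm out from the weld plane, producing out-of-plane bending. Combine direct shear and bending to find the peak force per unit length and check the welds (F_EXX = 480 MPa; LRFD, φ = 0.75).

L_w = 2 × 170 = 340 mm; section modulus (unit throat) S = 2 × L²/6 = 9633 mm².
Direct shear f_v = P/L_w = 31.2×10³/340 = 91.76 N/mm.
Moment M = P × e = 31.2×10³ × 210 = 6552000 N·mm; bending f_b = M/S = 680.1 N/mm.
f_max = √(f_v² + f_b²) = √(91.76² + 680.1²) = 686.3 N/mm.
φr_n = 0.75 × 0.6 × 480 × (0.707 × 8) = 1222 N/mm → adequate.

f_max ≈ 686 N/mm; adequate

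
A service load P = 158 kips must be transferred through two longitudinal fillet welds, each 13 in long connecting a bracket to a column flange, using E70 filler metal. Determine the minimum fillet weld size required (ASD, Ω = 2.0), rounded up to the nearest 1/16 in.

w = 7/16 in

E70XX → F_EXX = 70 ksi.
Total weld length L = 26 in.
Required throat t_e = P × Ω / (0.6 F_EXX × L) = 158 × 2.0 / (0.6 × 70 × 26) = 0.2894 in.
Required leg w = t_e / 0.707 = 0.4093 in → use 7/16 in.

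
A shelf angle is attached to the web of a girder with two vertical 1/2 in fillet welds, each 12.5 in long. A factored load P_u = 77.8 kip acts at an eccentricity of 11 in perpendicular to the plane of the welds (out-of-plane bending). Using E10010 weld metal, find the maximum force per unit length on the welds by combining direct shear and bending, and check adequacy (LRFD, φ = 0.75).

f_max ≈ 16.7 kip/in; NOT adequate

E100XX → F_EXX = 100 ksi.
L_w = 2 × 12.5 = 25 in; section modulus (unit throat) S = 2 × L²/6 = 52.08 in².
Direct shear f_v = P/L_w = 77.8/25 = 3.112 kip/in.
Moment M = P × e = 77.8 × 11 = 855.8 kip·in; bending f_b = M/S = 16.43 kip/in.
f_max = √(f_v² + f_b²) = √(3.112² + 16.43²) = 16.72 kip/in.
φr_n = 0.75 × 0.6 × 100 × (0.707 × 0.5) = 15.91 kip/in → NOT adequate.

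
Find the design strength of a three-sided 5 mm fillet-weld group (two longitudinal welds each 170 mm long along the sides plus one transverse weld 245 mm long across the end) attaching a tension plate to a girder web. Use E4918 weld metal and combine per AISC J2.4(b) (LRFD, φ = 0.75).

φR_n ≈ 512 kN

E49XX → F_EXX = 490 MPa.
t_e = 0.707 × 5 = 3.535 mm.
R_nwl = 0.6 × 490 × 3.535 × 340 × 10⁻³ = 353.4 kN (longitudinal, 2 welds).
R_nwt = 0.6 × 490 × 3.535 × 245 × 10⁻³ = 254.6 kN (transverse, base value).
(i) R_nwl + R_nwt = 608 kN; (ii) 0.85 R_nwl + 1.5 R_nwt = 682.3 kN.
R_n = max = 682.3 kN [governs: (ii)]; φR_n = 511.7 kN.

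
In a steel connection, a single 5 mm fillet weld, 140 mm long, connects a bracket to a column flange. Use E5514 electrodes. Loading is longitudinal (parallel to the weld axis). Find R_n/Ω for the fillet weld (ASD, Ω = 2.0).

R_n/Ω ≈ 81.7 kN

E55XX → F_EXX = 550 MPa.
Effective throat t_e = 0.707 × 5 = 3.535 mm.
Total length L = 140 mm; A_we = 3.535 × 140 = 494.9 mm².
F_nw = 0.6 F_EXX = 0.6 × 550 = 330 MPa.
R_n = 330 × 494.9 × 10⁻³ = 163.3 kN; R_n/Ω = 163.3/2.0 = 81.66 kN.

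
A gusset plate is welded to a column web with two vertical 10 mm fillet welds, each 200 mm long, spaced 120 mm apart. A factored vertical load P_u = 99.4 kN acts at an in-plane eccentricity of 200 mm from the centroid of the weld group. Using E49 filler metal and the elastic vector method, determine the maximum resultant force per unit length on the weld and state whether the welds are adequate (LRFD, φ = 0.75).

f_max ≈ 987 N/mm; adequate

E49XX → F_EXX = 490 MPa.
Total weld length L_w = 400 mm. Treat welds as unit-width lines.
Polar moment about centroid: J = 2[d³/12 + d(b/2)²] = 2[200³/12 + 200×60²] = 2773000 mm³.
Direct shear f_v = P/L_w = 99.4×10³ / 400 = 248.5 N/mm (vertical).
Torsion M = P·e = 99.4×10³ × 200 = 19880000 N·mm.
Critical point at (x, y) = (60, 100) from centroid. f_tx = M·y/J = 716.8 N/mm; f_ty = M·x/J = 430.1 N/mm.
Resultant f_max = √[f_tx² + (f_v + f_ty)²] = √[716.8² + (248.5 + 430.1)²] = 987.1 N/mm.
Capacity per unit length: φr_n = 0.75 × 0.6 × 490 × (0.707 × 10) = 1559 N/mm.
987.1 ≤ 1559 → adequate.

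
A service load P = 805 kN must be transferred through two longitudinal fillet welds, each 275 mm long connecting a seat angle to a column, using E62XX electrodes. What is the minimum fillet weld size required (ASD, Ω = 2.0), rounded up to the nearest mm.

E62XX → F_EXX = 620 MPa.
Total weld length L = 550 mm.
Required throat t_e = P × Ω / (0.6 F_EXX × L) = 805 × 2.0 / (0.6 × 620 × 550 × 10⁻³) = 7.869 mm.
Required leg w = t_e / 0.707 = 11.13 mm → use 12 mm.

w = 12 mm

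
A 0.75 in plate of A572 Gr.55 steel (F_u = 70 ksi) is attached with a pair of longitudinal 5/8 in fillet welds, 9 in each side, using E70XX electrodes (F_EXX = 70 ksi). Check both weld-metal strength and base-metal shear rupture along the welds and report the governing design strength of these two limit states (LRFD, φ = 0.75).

t_e = 0.707 × 0.625 = 0.4419 in; L = 18 in.
Weld metal: φR_n = 0.75 × 0.6 × 70 × 0.4419 × 18 = 250.5 kip.
Base metal (shear rupture): φR_n = 0.75 × 0.6 × 70 × 0.75 × 18 = 425.2 kip.
Governing: weld metal.

φR_n ≈ 251 kip (weld metal governs)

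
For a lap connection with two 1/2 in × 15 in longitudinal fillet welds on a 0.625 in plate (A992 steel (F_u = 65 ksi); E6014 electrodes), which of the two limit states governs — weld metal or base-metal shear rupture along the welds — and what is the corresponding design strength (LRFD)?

E60XX → F_EXX = 60 ksi.
t_e = 0.707 × 0.5 = 0.3535 in; L = 30 in.
Weld metal: φR_n = 0.75 × 0.6 × 60 × 0.3535 × 30 = 286.3 kip.
Base metal (shear rupture): φR_n = 0.75 × 0.6 × 65 × 0.625 × 30 = 548.4 kip.
Governing: weld metal.

φR_n ≈ 286 kip (weld metal governs)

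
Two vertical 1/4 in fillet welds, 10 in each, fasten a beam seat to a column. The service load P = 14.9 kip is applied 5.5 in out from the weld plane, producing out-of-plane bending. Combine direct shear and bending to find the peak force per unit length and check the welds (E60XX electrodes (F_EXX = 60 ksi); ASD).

f_max ≈ 2.57 kip/in; adequate

L_w = 2 × 10 = 20 in; section modulus (unit throat) S = 2 × L²/6 = 33.33 in².
Direct shear f_v = P/L_w = 14.9/20 = 0.745 kip/in.
Moment M = P × e = 14.9 × 5.5 = 81.95 kip·in; bending f_b = M/S = 2.458 kip/in.
f_max = √(f_v² + f_b²) = √(0.745² + 2.458²) = 2.569 kip/in.
r_n/Ω = (1/2.0) × 0.6 × 60 × (0.707 × 0.25) = 3.181 kip/in → adequate.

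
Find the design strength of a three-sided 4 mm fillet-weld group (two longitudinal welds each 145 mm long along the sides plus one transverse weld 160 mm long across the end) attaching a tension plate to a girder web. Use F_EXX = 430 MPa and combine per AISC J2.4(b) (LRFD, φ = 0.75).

φR_n ≈ 266 kN

t_e = 0.707 × 4 = 2.828 mm.
R_nwl = 0.6 × 430 × 2.828 × 290 × 10⁻³ = 211.6 kN (longitudinal, 2 welds).
R_nwt = 0.6 × 430 × 2.828 × 160 × 10⁻³ = 116.7 kN (transverse, base value).
(i) R_nwl + R_nwt = 328.3 kN; (ii) 0.85 R_nwl + 1.5 R_nwt = 355 kN.
R_n = max = 355 kN [governs: (ii)]; φR_n = 266.2 kN.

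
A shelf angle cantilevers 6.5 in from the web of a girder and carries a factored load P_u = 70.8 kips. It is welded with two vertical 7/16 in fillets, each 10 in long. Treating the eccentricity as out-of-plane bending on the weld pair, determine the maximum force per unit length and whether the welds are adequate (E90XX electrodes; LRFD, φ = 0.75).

f_max ≈ 14.3 kip/in; NOT adequate

E90XX → F_EXX = 90 ksi.
L_w = 2 × 10 = 20 in; section modulus (unit throat) S = 2 × L²/6 = 33.33 in².
Direct shear f_v = P/L_w = 70.8/20 = 3.54 kip/in.
Moment M = P × e = 70.8 × 6.5 = 460.2 kip·in; bending f_b = M/S = 13.81 kip/in.
f_max = √(f_v² + f_b²) = √(3.54² + 13.81²) = 14.25 kip/in.
φr_n = 0.75 × 0.6 × 90 × (0.707 × 0.4375) = 12.53 kip/in → NOT adequate.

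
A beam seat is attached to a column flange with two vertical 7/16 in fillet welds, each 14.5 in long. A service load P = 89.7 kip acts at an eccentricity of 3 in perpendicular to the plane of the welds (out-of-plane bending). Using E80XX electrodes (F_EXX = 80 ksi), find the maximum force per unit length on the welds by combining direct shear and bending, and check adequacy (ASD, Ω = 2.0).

f_max ≈ 4.93 kip/in; adequate

L_w = 2 × 14.5 = 29 in; section modulus (unit throat) S = 2 × L²/6 = 70.08 in².
Direct shear f_v = P/L_w = 89.7/29 = 3.093 kip/in.
Moment M = P × e = 89.7 × 3 = 269.1 kip·in; bending f_b = M/S = 3.84 kip/in.
f_max = √(f_v² + f_b²) = √(3.093² + 3.84²) = 4.931 kip/in.
r_n/Ω = (1/2.0) × 0.6 × 80 × (0.707 × 0.4375) = 7.423 kip/in → adequate.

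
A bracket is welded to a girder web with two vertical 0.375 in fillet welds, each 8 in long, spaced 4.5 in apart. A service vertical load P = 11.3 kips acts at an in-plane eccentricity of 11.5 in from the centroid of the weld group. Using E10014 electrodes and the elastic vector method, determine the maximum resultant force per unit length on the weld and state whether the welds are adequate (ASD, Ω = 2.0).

E100XX → F_EXX = 100 ksi.
Total weld length L_w = 16 in. Treat welds as unit-width lines.
Polar moment about centroid: J = 2[d³/12 + d(b/2)²] = 2[8³/12 + 8×2.25²] = 166.3 in³.
Direct shear f_v = P/L_w = 11.3 / 16 = 0.7063 kip/in (vertical).
Torsion M = P·e = 11.3 × 11.5 = 129.95 kip·in.
Critical point at (x, y) = (2.25, 4) from centroid. f_tx = M·y/J = 3.125 kip/in; f_ty = M·x/J = 1.758 kip/in.
Resultant f_max = √[f_tx² + (f_v + f_ty)²] = √[3.125² + (0.7063 + 1.758)²] = 3.98 kip/in.
Capacity per unit length: r_n/Ω = (1/2.0) × 0.6 × 100 × (0.707 × 0.375) = 7.954 kip/in.
3.98 ≤ 7.954 → adequate.

f_max ≈ 3.98 kip/in; adequate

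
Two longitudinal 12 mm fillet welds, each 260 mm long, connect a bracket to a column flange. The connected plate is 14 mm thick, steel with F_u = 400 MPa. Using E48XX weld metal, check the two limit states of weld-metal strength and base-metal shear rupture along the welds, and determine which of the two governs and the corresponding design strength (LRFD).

E48XX → F_EXX = 480 MPa.
t_e = 0.707 × 12 = 8.484 mm; L = 520 mm.
Weld metal: φR_n = 0.75 × 0.6 × 480 × 8.484 × 520 × 10⁻³ = 952.9 kN.
Base metal (shear rupture): φR_n = 0.75 × 0.6 × 400 × 14 × 520 × 10⁻³ = 1310 kN.
Governing: weld metal.

φR_n ≈ 953 kN (weld metal governs)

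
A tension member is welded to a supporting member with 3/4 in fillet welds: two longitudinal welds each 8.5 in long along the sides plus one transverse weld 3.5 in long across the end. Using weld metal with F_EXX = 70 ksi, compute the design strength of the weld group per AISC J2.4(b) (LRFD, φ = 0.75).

t_e = 0.707 × 0.75 = 0.5302 in.
R_nwl = 0.6 × 70 × 0.5302 × 17 = 378.6 kip (longitudinal, 2 welds).
R_nwt = 0.6 × 70 × 0.5302 × 3.5 = 77.95 kip (transverse, base value).
(i) R_nwl + R_nwt = 456.5 kip; (ii) 0.85 R_nwl + 1.5 R_nwt = 438.7 kip.
R_n = max = 456.5 kip [governs: (i)]; φR_n = 342.4 kip.

φR_n ≈ 342 kip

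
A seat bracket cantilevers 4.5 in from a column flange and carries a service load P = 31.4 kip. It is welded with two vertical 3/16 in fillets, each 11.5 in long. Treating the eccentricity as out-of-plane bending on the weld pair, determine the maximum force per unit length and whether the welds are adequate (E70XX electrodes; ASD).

f_max ≈ 3.48 kip/in; NOT adequate

E70XX → F_EXX = 70 ksi.
L_w = 2 × 11.5 = 23 in; section modulus (unit throat) S = 2 × L²/6 = 44.08 in².
Direct shear f_v = P/L_w = 31.4/23 = 1.365 kip/in.
Moment M = P × e = 31.4 × 4.5 = 141.3 kip·in; bending f_b = M/S = 3.205 kip/in.
f_max = √(f_v² + f_b²) = √(1.365² + 3.205²) = 3.484 kip/in.
r_n/Ω = (1/2.0) × 0.6 × 70 × (0.707 × 0.1875) = 2.784 kip/in → NOT adequate.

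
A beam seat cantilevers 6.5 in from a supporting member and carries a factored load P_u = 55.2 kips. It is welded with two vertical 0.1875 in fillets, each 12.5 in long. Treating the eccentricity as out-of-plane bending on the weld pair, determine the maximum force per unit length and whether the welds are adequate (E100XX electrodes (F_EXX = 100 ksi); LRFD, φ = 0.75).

f_max ≈ 7.23 kip/in; NOT adequate

L_w = 2 × 12.5 = 25 in; section modulus (unit throat) S = 2 × L²/6 = 52.08 in².
Direct shear f_v = P/L_w = 55.2/25 = 2.208 kip/in.
Moment M = P × e = 55.2 × 6.5 = 358.8 kip·in; bending f_b = M/S = 6.889 kip/in.
f_max = √(f_v² + f_b²) = √(2.208² + 6.889²) = 7.234 kip/in.
φr_n = 0.75 × 0.6 × 100 × (0.707 × 0.1875) = 5.965 kip/in → NOT adequate.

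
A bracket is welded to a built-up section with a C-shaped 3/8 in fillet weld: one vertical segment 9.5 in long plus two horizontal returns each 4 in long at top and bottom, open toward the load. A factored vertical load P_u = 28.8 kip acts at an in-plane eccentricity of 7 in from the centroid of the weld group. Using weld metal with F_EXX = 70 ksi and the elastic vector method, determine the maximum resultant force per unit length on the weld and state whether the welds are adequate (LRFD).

f_max ≈ 5.16 kip/in; adequate

Total weld length L_w = 17.5 in. Treat welds as unit-width lines.
Centroid: x̄ = 2×4×2 / 17.5 = 0.9143 in from the vertical weld.
Polar moment about centroid: J = I_x + I_y = [9.5³/12 + 2×4×4.75²] + [9.5×0.9143² + 2(4³/12 + 4×1.086²)] = 280 in³.
Direct shear f_v = P/L_w = 28.8 / 17.5 = 1.646 kip/in (vertical).
Torsion M = P·e = 28.8 × 7 = 201.6 kip·in.
Critical point at (x, y) = (3.086, 4.75) from centroid. f_tx = M·y/J = 3.42 kip/in; f_ty = M·x/J = 2.222 kip/in.
Resultant f_max = √[f_tx² + (f_v + f_ty)²] = √[3.42² + (1.646 + 2.222)²] = 5.163 kip/in.
Capacity per unit length: φr_n = 0.75 × 0.6 × 70 × (0.707 × 0.375) = 8.351 kip/in.
5.163 ≤ 8.351 → adequate.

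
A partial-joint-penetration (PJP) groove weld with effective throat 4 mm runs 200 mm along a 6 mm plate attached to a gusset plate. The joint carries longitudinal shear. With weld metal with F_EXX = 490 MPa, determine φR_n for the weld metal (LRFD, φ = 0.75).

Effective throat (given) t_e = 4 mm.
A_we = 4 × 200 = 800 mm².
F_nw = 0.6 F_EXX = 294 MPa.
φR_n = 0.75 × 294 × 800 × 10⁻³ = 176.4 kN.

φR_n ≈ 176 kN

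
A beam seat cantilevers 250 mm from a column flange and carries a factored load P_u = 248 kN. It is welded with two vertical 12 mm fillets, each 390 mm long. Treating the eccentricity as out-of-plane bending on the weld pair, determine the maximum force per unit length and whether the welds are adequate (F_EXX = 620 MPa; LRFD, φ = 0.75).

f_max ≈ 1260 N/mm; adequate

L_w = 2 × 390 = 780 mm; section modulus (unit throat) S = 2 × L²/6 = 50700 mm².
Direct shear f_v = P/L_w = 248×10³/780 = 317.9 N/mm.
Moment M = P × e = 248×10³ × 250 = 62000000 N·mm; bending f_b = M/S = 1223 N/mm.
f_max = √(f_v² + f_b²) = √(317.9² + 1223²) = 1264 N/mm.
φr_n = 0.75 × 0.6 × 620 × (0.707 × 12) = 2367 N/mm → adequate.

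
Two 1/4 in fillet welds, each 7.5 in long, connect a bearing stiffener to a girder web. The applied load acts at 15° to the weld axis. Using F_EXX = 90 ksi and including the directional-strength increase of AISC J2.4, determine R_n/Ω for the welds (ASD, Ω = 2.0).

t_e = 0.707 × 0.25 = 0.1767 in; A_we = 0.1767 × 15 = 2.651 in².
Directional factor: 1.0 + 0.5 sin^1.5(15°) = 1.066.
F_nw = 0.6 × 90 × 1.066 = 57.56 ksi.
R_n/Ω = (57.56 × 2.651) / 2.0 = 76.3 kips.

R_n/Ω ≈ 76.3 kips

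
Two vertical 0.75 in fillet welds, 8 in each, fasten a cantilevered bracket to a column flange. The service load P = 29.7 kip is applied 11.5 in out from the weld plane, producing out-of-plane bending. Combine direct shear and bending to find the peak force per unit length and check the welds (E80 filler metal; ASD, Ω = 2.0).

E80XX → F_EXX = 80 ksi.
L_w = 2 × 8 = 16 in; section modulus (unit throat) S = 2 × L²/6 = 21.33 in².
Direct shear f_v = P/L_w = 29.7/16 = 1.856 kip/in.
Moment M = P × e = 29.7 × 11.5 = 341.55 kip·in; bending f_b = M/S = 16.01 kip/in.
f_max = √(f_v² + f_b²) = √(1.856² + 16.01²) = 16.12 kip/in.
r_n/Ω = (1/2.0) × 0.6 × 80 × (0.707 × 0.75) = 12.73 kip/in → NOT adequate.

f_max ≈ 16.1 kip/in; NOT adequate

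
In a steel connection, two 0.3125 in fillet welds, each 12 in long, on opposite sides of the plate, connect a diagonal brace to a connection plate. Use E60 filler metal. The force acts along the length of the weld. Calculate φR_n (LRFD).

E60XX → F_EXX = 60 ksi.
Effective throat t_e = 0.707 × 0.3125 = 0.2209 in.
Total length L = 24 in; A_we = 0.2209 × 24 = 5.302 in².
F_nw = 0.6 F_EXX = 0.6 × 60 = 36 ksi.
φR_n = 0.75 × 36 × 5.302 = 143.2 kips.

φR_n ≈ 143 kips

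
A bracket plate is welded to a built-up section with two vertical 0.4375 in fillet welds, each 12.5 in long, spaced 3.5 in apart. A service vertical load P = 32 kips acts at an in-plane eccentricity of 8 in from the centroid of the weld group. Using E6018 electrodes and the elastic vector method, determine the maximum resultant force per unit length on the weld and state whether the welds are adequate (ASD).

f_max ≈ 4.64 kip/in; adequate

E60XX → F_EXX = 60 ksi.
Total weld length L_w = 25 in. Treat welds as unit-width lines.
Polar moment about centroid: J = 2[d³/12 + d(b/2)²] = 2[12.5³/12 + 12.5×1.75²] = 402.1 in³.
Direct shear f_v = P/L_w = 32 / 25 = 1.28 kip/in (vertical).
Torsion M = P·e = 32 × 8 = 256 kip·in.
Critical point at (x, y) = (1.75, 6.25) from centroid. f_tx = M·y/J = 3.979 kip/in; f_ty = M·x/J = 1.114 kip/in.
Resultant f_max = √[f_tx² + (f_v + f_ty)²] = √[3.979² + (1.28 + 1.114)²] = 4.644 kip/in.
Capacity per unit length: r_n/Ω = (1/2.0) × 0.6 × 60 × (0.707 × 0.4375) = 5.568 kip/in.
4.644 ≤ 5.568 → adequate.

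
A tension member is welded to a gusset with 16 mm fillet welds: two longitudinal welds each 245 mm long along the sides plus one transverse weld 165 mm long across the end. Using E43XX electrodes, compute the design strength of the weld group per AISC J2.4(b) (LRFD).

φR_n ≈ 1450 kN

E43XX → F_EXX = 430 MPa.
t_e = 0.707 × 16 = 11.31 mm.
R_nwl = 0.6 × 430 × 11.31 × 490 × 10⁻³ = 1430 kN (longitudinal, 2 welds).
R_nwt = 0.6 × 430 × 11.31 × 165 × 10⁻³ = 481.6 kN (transverse, base value).
(i) R_nwl + R_nwt = 1912 kN; (ii) 0.85 R_nwl + 1.5 R_nwt = 1938 kN.
R_n = max = 1938 kN [governs: (ii)]; φR_n = 1453 kN.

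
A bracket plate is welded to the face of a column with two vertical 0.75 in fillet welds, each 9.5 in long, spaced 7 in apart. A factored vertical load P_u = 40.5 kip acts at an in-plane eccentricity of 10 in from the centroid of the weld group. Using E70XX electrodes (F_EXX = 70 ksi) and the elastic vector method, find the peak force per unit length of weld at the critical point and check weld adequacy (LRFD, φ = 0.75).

Total weld length L_w = 19 in. Treat welds as unit-width lines.
Polar moment about centroid: J = 2[d³/12 + d(b/2)²] = 2[9.5³/12 + 9.5×3.5²] = 375.6 in³.
Direct shear f_v = P/L_w = 40.5 / 19 = 2.132 kip/in (vertical).
Torsion M = P·e = 40.5 × 10 = 405 kip·in.
Critical point at (x, y) = (3.5, 4.75) from centroid. f_tx = M·y/J = 5.121 kip/in; f_ty = M·x/J = 3.774 kip/in.
Resultant f_max = √[f_tx² + (f_v + f_ty)²] = √[5.121² + (2.132 + 3.774)²] = 7.816 kip/in.
Capacity per unit length: φr_n = 0.75 × 0.6 × 70 × (0.707 × 0.75) = 16.7 kip/in.
7.816 ≤ 16.7 → adequate.

f_max ≈ 7.82 kip/in; adequate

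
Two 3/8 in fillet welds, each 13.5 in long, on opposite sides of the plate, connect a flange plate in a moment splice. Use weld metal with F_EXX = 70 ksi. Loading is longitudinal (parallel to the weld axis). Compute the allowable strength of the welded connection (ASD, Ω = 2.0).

R_n/Ω ≈ 150 kips

Effective throat t_e = 0.707 × 0.375 = 0.2651 in.
Total length L = 27 in; A_we = 0.2651 × 27 = 7.158 in².
F_nw = 0.6 F_EXX = 0.6 × 70 = 42 ksi.
R_n = 42 × 7.158 = 300.7 kips; R_n/Ω = 300.7/2.0 = 150.3 kips.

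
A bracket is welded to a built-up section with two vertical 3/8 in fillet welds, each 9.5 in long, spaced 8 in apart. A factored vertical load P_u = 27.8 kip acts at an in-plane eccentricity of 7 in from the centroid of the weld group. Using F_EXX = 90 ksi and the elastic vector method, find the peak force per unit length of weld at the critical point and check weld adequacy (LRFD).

f_max ≈ 3.81 kip/in; adequate

Total weld length L_w = 19 in. Treat welds as unit-width lines.
Polar moment about centroid: J = 2[d³/12 + d(b/2)²] = 2[9.5³/12 + 9.5×4²] = 446.9 in³.
Direct shear f_v = P/L_w = 27.8 / 19 = 1.463 kip/in (vertical).
Torsion M = P·e = 27.8 × 7 = 194.6 kip·in.
Critical point at (x, y) = (4, 4.75) from centroid. f_tx = M·y/J = 2.068 kip/in; f_ty = M·x/J = 1.742 kip/in.
Resultant f_max = √[f_tx² + (f_v + f_ty)²] = √[2.068² + (1.463 + 1.742)²] = 3.814 kip/in.
Capacity per unit length: φr_n = 0.75 × 0.6 × 90 × (0.707 × 0.375) = 10.74 kip/in.
3.814 ≤ 10.74 → adequate.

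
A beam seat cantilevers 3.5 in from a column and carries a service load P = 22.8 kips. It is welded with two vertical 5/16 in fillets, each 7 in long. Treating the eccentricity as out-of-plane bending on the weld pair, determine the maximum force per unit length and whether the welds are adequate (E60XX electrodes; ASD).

E60XX → F_EXX = 60 ksi.
L_w = 2 × 7 = 14 in; section modulus (unit throat) S = 2 × L²/6 = 16.33 in².
Direct shear f_v = P/L_w = 22.8/14 = 1.629 kip/in.
Moment M = P × e = 22.8 × 3.5 = 79.8 kip·in; bending f_b = M/S = 4.886 kip/in.
f_max = √(f_v² + f_b²) = √(1.629² + 4.886²) = 5.15 kip/in.
r_n/Ω = (1/2.0) × 0.6 × 60 × (0.707 × 0.3125) = 3.977 kip/in → NOT adequate.

f_max ≈ 5.15 kip/in; NOT adequate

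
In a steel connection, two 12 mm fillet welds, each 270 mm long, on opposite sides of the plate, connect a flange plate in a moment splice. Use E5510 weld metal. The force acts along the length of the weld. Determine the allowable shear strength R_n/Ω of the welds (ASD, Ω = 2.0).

E55XX → F_EXX = 550 MPa.
Effective throat t_e = 0.707 × 12 = 8.484 mm.
Total length L = 540 mm; A_we = 8.484 × 540 = 4581 mm².
F_nw = 0.6 F_EXX = 0.6 × 550 = 330 MPa.
R_n = 330 × 4581 × 10⁻³ = 1512 kN; R_n/Ω = 1512/2.0 = 755.9 kN.

R_n/Ω ≈ 756 kN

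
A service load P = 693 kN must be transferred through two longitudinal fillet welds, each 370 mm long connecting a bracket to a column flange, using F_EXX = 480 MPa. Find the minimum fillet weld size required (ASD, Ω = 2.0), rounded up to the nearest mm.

Total weld length L = 740 mm.
Required throat t_e = P × Ω / (0.6 F_EXX × L) = 693 × 2.0 / (0.6 × 480 × 740 × 10⁻³) = 6.503 mm.
Required leg w = t_e / 0.707 = 9.199 mm → use 10 mm.

w = 10 mm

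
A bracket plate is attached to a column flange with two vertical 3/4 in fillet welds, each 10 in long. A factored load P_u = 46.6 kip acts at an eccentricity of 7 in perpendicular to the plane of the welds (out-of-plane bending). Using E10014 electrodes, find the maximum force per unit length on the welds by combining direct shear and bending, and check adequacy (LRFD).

E100XX → F_EXX = 100 ksi.
L_w = 2 × 10 = 20 in; section modulus (unit throat) S = 2 × L²/6 = 33.33 in².
Direct shear f_v = P/L_w = 46.6/20 = 2.33 kip/in.
Moment M = P × e = 46.6 × 7 = 326.2 kip·in; bending f_b = M/S = 9.786 kip/in.
f_max = √(f_v² + f_b²) = √(2.33² + 9.786²) = 10.06 kip/in.
φr_n = 0.75 × 0.6 × 100 × (0.707 × 0.75) = 23.86 kip/in → adequate.

f_max ≈ 10.1 kip/in; adequate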